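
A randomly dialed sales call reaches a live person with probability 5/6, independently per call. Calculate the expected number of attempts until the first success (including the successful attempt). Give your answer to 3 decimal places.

1.200

For a geometric distribution, E[trials] = 1/p = 1/(5/6) = 6/5.
≈ 1.200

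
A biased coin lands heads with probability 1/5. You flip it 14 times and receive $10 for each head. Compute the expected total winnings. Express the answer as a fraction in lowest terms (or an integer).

E[#heads] = 14·1/5 = 14/5 (linearity over flips).
E[winnings] = 10·14/5 = 28.

$28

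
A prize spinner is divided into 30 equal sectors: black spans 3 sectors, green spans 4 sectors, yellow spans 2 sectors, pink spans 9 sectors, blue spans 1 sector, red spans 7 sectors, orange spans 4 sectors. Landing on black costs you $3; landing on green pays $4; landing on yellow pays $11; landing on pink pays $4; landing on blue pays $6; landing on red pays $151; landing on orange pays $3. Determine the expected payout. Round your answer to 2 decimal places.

$38.00

E[payout] = (3/30)·(-3) + (4/30)·4 + (2/30)·11 + (9/30)·4 + (1/30)·6 + (7/30)·151 + (4/30)·3 = 38
≈ $38.00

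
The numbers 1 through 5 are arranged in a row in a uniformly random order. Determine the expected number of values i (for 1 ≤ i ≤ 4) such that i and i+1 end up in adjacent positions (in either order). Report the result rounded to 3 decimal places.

For each i ∈ {1,…,4}, let Xᵢ = 1 if i and i+1 are adjacent. P(Xᵢ=1) = 2·(5−1)!/5! = 2/5.
By linearity, E[ΣXᵢ] = (4)·(2/5) = 8/5.
≈ 1.600

1.600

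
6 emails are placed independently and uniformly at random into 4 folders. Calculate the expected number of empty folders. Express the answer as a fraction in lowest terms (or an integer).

729/1024

Let Xⱼ=1 if folder j is empty. P(Xⱼ=1) = ((4-1)/4)^6 = 729/4096.
By linearity, E[#empty] = 4·729/4096 = 729/1024.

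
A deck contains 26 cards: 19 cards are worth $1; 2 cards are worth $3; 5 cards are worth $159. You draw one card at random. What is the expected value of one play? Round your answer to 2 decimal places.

E[payout] = (19/26)·1 + (2/26)·3 + (5/26)·159 = 410/13
≈ $31.54

$31.54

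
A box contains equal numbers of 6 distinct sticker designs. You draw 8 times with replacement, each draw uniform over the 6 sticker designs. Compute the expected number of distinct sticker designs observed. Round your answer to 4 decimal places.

Let Xⱼ=1 if type j appears at least once. P(Xⱼ=1) = 1 − ((6−1)/6)^8 = 1288991/1679616.
E[#distinct] = 6·1288991/1679616 = 1288991/279936.
≈ 4.6046

4.6046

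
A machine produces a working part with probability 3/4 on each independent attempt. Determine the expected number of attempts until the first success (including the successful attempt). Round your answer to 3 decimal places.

1.333

For a geometric distribution, E[trials] = 1/p = 1/(3/4) = 4/3.
≈ 1.333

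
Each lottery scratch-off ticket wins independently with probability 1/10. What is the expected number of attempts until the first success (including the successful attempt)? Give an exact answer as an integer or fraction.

10

For a geometric distribution, E[trials] = 1/p = 1/(1/10) = 10.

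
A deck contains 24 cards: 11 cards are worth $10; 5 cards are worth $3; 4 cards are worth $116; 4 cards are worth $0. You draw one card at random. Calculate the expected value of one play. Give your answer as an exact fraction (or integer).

E[payout] = (11/24)·10 + (5/24)·3 + (4/24)·116 + (4/24)·0 = 589/24

589/24 dollars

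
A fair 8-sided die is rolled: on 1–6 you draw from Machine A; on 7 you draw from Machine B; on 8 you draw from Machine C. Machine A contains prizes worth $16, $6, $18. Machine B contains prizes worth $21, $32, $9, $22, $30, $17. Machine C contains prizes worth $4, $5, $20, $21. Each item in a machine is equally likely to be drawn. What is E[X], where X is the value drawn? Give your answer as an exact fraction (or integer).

E[X | Machine A] = (16 + 6 + 18)/3 = 40/3
E[X | Machine B] = (21 + 32 + 9 + 22 + 30 + 17)/6 = 131/6
E[X | Machine C] = (4 + 5 + 20 + 21)/4 = 25/2
E[X] = (3/4)·40/3 + (1/8)·131/6 + (1/8)·25/2 = 343/24

343/24 dollars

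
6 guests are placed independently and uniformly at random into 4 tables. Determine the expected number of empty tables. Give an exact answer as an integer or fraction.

Let Xⱼ=1 if table j is empty. P(Xⱼ=1) = ((4-1)/4)^6 = 729/4096.
By linearity, E[#empty] = 4·729/4096 = 729/1024.

729/1024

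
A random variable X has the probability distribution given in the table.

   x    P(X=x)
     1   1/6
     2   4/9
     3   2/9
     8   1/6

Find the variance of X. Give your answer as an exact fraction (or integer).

1709/324

E[X] = (1/6)·1 + (4/9)·2 + (2/9)·3 + (1/6)·8 = 55/18
E[X²] = (1/6)·1 + (4/9)·4 + (2/9)·9 + (1/6)·64 = 263/18
Var(X) = 263/18 − (55/18)² = 1709/324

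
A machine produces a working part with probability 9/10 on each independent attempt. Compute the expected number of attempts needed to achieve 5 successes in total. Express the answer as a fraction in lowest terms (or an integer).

By linearity (sum of 5 independent geometric waits), E[trials] = 5/p = 5/(9/10) = 50/9.

50/9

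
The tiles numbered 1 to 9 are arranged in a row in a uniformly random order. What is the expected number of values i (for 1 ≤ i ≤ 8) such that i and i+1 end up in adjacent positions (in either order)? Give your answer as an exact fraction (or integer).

For each i ∈ {1,…,8}, let Xᵢ = 1 if i and i+1 are adjacent. P(Xᵢ=1) = 2·(9−1)!/9! = 2/9.
By linearity, E[ΣXᵢ] = (8)·(2/9) = 16/9.

16/9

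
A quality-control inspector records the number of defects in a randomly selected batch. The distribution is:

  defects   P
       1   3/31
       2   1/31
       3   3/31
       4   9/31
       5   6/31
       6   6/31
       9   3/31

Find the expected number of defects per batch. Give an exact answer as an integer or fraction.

143/31

E[X] = (3/31)·1 + (1/31)·2 + (3/31)·3 + (9/31)·4 + (6/31)·5 + (6/31)·6 + (3/31)·9
     = 143/31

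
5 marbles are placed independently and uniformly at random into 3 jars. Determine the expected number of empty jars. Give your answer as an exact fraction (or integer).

Let Xⱼ=1 if jar j is empty. P(Xⱼ=1) = ((3-1)/3)^5 = 32/243.
By linearity, E[#empty] = 3·32/243 = 32/81.

32/81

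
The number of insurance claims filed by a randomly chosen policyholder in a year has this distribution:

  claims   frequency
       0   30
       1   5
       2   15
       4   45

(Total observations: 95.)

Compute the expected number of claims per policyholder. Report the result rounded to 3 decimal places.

Total = 95, so P(claims=0) = 30/95, etc.
E[X] = (6/19)·0 + (1/19)·1 + (3/19)·2 + (9/19)·4
     = 43/19 ≈ 2.263

2.263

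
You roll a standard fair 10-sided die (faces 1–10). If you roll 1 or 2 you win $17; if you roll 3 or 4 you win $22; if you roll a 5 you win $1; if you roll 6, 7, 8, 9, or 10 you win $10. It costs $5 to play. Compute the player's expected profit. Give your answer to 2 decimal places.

E[payout] = (1/10)·1 + (1/2)·10 + (1/5)·17 + (1/5)·22 = 129/10
Expected profit = 129/10 − 5 = 79/10 ≈ $7.90

$7.90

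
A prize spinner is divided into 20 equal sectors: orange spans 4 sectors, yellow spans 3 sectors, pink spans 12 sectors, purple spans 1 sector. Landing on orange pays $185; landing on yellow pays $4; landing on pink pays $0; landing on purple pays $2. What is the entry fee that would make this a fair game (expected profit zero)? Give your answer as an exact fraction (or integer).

E[payout] = (4/20)·185 + (3/20)·4 + (12/20)·0 + (1/20)·2 = 377/10
Fair fee = E[payout] = 377/10

377/10 dollars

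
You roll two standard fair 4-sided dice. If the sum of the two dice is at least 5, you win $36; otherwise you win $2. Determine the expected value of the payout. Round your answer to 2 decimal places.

$23.25

E[payout] = (3/8)·2 + (5/8)·36 = 93/4
≈ $23.25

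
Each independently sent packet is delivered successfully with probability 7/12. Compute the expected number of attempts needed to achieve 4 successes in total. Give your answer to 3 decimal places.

By linearity (sum of 4 independent geometric waits), E[trials] = 4/p = 4/(7/12) = 48/7.
≈ 6.857

6.857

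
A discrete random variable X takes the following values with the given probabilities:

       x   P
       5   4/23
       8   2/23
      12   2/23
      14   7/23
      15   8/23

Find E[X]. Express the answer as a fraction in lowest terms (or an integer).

E[X] = (4/23)·5 + (2/23)·8 + (2/23)·12 + (7/23)·14 + (8/23)·15
     = 278/23

278/23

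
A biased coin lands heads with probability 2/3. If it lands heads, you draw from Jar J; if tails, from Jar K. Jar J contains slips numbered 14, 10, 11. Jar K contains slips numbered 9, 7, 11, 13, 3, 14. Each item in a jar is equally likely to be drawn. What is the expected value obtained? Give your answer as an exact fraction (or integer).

197/18

E[X | Jar J] = (14 + 10 + 11)/3 = 35/3
E[X | Jar K] = (9 + 7 + 11 + 13 + 3 + 14)/6 = 19/2
E[X] = (2/3)·35/3 + (1/3)·19/2 = 197/18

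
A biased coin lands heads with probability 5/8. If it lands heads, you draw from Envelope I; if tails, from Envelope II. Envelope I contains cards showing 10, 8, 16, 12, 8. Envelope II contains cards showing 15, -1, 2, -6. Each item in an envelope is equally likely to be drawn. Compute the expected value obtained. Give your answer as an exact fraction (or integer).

123/16

E[X | Envelope I] = (10 + 8 + 16 + 12 + 8)/5 = 54/5
E[X | Envelope II] = (15 − 1 + 2 − 6)/4 = 5/2
E[X] = (5/8)·54/5 + (3/8)·5/2 = 123/16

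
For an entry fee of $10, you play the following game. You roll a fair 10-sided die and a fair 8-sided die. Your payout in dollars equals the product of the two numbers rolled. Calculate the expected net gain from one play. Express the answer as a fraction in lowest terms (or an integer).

59/4 dollars

Distribution of the product of the two numbers rolled: 1 w.p. 1/80, 2 w.p. 1/40, 3 w.p. 1/40, 4 w.p. 3/80, 5 w.p. 1/40, 6 w.p. 1/20, …
E[payout] = (1/80)·1 + (1/40)·2 + (1/40)·3 + (3/80)·4 + (1/40)·5 + (1/20)·6 + (1/40)·7 + (1/20)·8 + (1/40)·9 + (3/80)·10 + (1/20)·12 + (1/40)·14 + (1/40)·15 + (3/80)·16 + (3/80)·18 + (3/80)·20 + (1/40)·21 + (1/20)·24 + (1/80)·25 + (1/80)·27 + (1/40)·28 + (3/80)·30 + (1/40)·32 + (1/40)·35 + (1/40)·36 + (3/80)·40 + (1/40)·42 + (1/80)·45 + (1/40)·48 + (1/80)·49 + (1/80)·50 + (1/80)·54 + (1/40)·56 + (1/80)·60 + (1/80)·63 + (1/80)·64 + (1/80)·70 + (1/80)·72 + (1/80)·80 = 99/4
Expected profit = 99/4 − 10 = 59/4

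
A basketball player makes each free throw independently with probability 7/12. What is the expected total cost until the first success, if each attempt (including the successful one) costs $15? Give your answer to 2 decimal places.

$25.71

E[#attempts] = 1/p = 12/7; E[cost] = 15·12/7 = 180/7.
≈ 25.71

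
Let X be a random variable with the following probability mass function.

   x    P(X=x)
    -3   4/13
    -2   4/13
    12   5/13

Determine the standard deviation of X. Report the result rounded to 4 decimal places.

E[X] = 40/13, E[X²] = 772/13
Var(X) = E[X²] − (E[X])² = 772/13 − 1600/169 = 8436/169
SD(X) = √(8436/169) ≈ 7.0652

7.0652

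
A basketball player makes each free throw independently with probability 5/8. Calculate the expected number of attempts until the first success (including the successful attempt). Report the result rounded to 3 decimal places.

For a geometric distribution, E[trials] = 1/p = 1/(5/8) = 8/5.
≈ 1.600

1.600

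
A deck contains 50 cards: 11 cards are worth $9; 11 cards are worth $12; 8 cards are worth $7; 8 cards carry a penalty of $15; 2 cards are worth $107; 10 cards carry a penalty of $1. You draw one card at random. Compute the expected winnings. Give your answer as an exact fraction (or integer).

371/50 dollars

E[payout] = (11/50)·9 + (11/50)·12 + (8/50)·7 + (8/50)·(-15) + (2/50)·107 + (10/50)·(-1) = 371/50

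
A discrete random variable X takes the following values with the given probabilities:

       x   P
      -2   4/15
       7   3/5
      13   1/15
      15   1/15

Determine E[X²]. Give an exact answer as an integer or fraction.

E[X²] = (4/15)·4 + (3/5)·49 + (1/15)·169 + (1/15)·225
     = 851/15

851/15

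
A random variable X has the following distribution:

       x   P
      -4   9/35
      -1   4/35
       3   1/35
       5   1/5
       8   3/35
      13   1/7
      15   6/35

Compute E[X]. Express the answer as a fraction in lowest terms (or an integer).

177/35

E[X] = (9/35)·(-4) + (4/35)·(-1) + (1/35)·3 + (1/5)·5 + (3/35)·8 + (1/7)·13 + (6/35)·15
     = 177/35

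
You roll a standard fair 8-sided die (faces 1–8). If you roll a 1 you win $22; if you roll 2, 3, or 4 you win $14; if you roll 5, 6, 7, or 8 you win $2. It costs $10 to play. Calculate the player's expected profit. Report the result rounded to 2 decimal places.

E[payout] = (1/2)·2 + (3/8)·14 + (1/8)·22 = 9
Expected profit = 9 − 10 = -1 ≈ -$1.00

-$1.00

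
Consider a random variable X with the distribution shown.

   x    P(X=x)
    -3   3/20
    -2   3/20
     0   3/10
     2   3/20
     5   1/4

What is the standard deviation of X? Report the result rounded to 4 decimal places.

E[X] = 4/5, E[X²] = 44/5
Var(X) = E[X²] − (E[X])² = 44/5 − 16/25 = 204/25
SD(X) = √(204/25) ≈ 2.8566

2.8566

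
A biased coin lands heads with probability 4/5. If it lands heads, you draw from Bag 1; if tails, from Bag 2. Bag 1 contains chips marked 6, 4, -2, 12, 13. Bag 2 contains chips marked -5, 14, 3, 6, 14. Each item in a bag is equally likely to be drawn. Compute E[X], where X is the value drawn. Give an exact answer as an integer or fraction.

E[X | Bag 1] = (6 + 4 − 2 + 12 + 13)/5 = 33/5
E[X | Bag 2] = (-5 + 14 + 3 + 6 + 14)/5 = 32/5
E[X] = (4/5)·33/5 + (1/5)·32/5 = 164/25

164/25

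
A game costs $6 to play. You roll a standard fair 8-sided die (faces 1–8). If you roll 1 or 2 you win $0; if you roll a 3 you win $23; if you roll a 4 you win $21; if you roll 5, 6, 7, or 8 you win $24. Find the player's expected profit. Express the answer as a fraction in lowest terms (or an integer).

E[payout] = (1/4)·0 + (1/8)·21 + (1/8)·23 + (1/2)·24 = 35/2
Expected profit = 35/2 − 6 = 23/2

23/2 dollars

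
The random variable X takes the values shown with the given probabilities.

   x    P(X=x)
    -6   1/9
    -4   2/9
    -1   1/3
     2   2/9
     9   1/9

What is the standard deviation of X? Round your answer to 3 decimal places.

E[X] = -4/9, E[X²] = 160/9
Var(X) = E[X²] − (E[X])² = 160/9 − 16/81 = 1424/81
SD(X) = √(1424/81) ≈ 4.193

4.193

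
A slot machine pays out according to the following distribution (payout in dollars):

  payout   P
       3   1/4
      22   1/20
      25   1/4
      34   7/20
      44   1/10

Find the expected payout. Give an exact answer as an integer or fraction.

E[X] = (1/4)·3 + (1/20)·22 + (1/4)·25 + (7/20)·34 + (1/10)·44
     = 122/5

122/5 dollars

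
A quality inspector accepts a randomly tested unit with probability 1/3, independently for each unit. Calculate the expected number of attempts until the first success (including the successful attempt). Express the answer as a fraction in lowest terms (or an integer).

3

For a geometric distribution, E[trials] = 1/p = 1/(1/3) = 3.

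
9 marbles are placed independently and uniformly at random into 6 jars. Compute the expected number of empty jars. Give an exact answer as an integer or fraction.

Let Xⱼ=1 if jar j is empty. P(Xⱼ=1) = ((6-1)/6)^9 = 1953125/10077696.
By linearity, E[#empty] = 6·1953125/10077696 = 1953125/1679616.

1953125/1679616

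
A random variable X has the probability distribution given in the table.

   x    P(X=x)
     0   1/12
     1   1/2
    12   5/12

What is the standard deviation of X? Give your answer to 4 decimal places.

5.5000

E[X] = 11/2, E[X²] = 121/2
Var(X) = E[X²] − (E[X])² = 121/2 − 121/4 = 121/4
SD(X) = √(121/4) ≈ 5.5000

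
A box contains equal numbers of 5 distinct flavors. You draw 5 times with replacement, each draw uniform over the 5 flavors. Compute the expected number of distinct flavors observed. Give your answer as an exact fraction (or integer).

2101/625

Let Xⱼ=1 if type j appears at least once. P(Xⱼ=1) = 1 − ((5−1)/5)^5 = 2101/3125.
E[#distinct] = 5·2101/3125 = 2101/625.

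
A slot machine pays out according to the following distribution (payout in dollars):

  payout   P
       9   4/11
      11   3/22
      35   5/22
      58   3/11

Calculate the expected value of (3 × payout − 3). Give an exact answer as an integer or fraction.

E[3x-3] = (4/11)·24 + (3/22)·30 + (5/22)·102 + (3/11)·171
     = 909/11

909/11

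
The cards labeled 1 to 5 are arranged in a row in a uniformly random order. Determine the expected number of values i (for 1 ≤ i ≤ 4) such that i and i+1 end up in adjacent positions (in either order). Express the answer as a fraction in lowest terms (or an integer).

8/5

For each i ∈ {1,…,4}, let Xᵢ = 1 if i and i+1 are adjacent. P(Xᵢ=1) = 2·(5−1)!/5! = 2/5.
By linearity, E[ΣXᵢ] = (4)·(2/5) = 8/5.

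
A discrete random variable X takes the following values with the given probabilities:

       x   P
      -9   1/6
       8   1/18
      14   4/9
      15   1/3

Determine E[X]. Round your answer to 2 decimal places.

E[X] = (1/6)·(-9) + (1/18)·8 + (4/9)·14 + (1/3)·15
     = 61/6 ≈ 10.17

10.17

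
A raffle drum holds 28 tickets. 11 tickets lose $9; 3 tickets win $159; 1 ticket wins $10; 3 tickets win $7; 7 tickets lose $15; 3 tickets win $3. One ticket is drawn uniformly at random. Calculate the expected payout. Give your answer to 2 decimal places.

E[payout] = (11/28)·(-9) + (3/28)·159 + (1/28)·10 + (3/28)·7 + (7/28)·(-15) + (3/28)·3 = 313/28
≈ $11.18

$11.18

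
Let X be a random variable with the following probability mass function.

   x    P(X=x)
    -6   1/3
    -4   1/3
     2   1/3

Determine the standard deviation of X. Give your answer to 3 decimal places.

E[X] = -8/3, E[X²] = 56/3
Var(X) = E[X²] − (E[X])² = 56/3 − 64/9 = 104/9
SD(X) = √(104/9) ≈ 3.399

3.399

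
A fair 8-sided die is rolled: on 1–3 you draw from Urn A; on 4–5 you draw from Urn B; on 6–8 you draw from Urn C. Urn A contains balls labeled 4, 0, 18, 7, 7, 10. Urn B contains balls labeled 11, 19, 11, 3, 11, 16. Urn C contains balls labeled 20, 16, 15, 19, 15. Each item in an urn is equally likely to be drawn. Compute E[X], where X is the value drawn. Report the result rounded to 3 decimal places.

12.208

E[X | Urn A] = (4 + 0 + 18 + 7 + 7 + 10)/6 = 23/3
E[X | Urn B] = (11 + 19 + 11 + 3 + 11 + 16)/6 = 71/6
E[X | Urn C] = (20 + 16 + 15 + 19 + 15)/5 = 17
E[X] = (3/8)·23/3 + (1/4)·71/6 + (3/8)·17 = 293/24 ≈ 12.208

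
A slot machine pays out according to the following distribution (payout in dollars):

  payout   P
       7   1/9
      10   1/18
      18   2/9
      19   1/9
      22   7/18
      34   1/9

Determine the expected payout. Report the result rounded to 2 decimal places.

E[X] = (1/9)·7 + (1/18)·10 + (2/9)·18 + (1/9)·19 + (7/18)·22 + (1/9)·34
     = 178/9 ≈ 19.78

$19.78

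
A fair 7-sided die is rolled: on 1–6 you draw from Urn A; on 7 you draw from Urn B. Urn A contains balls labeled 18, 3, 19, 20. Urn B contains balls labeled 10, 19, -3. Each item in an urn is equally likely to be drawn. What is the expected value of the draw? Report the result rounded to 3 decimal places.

E[X | Urn A] = (18 + 3 + 19 + 20)/4 = 15
E[X | Urn B] = (10 + 19 − 3)/3 = 26/3
E[X] = (6/7)·15 + (1/7)·26/3 = 296/21 ≈ 14.095

14.095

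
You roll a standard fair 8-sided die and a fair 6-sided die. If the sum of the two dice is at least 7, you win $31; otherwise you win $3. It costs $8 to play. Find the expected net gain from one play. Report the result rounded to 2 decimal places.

$14.25

E[payout] = (5/16)·3 + (11/16)·31 = 89/4
Expected profit = 89/4 − 8 = 57/4 ≈ $14.25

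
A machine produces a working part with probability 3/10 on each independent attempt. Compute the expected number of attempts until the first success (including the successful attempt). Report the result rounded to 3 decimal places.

For a geometric distribution, E[trials] = 1/p = 1/(3/10) = 10/3.
≈ 3.333

3.333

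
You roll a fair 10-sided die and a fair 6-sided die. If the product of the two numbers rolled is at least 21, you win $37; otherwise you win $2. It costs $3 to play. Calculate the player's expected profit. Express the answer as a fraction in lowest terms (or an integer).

71/6 dollars

E[payout] = (19/30)·2 + (11/30)·37 = 89/6
Expected profit = 89/6 − 3 = 71/6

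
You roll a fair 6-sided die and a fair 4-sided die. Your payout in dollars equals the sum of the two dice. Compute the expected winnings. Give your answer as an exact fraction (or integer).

Distribution of the sum of the two dice: 2 w.p. 1/24, 3 w.p. 1/12, 4 w.p. 1/8, 5 w.p. 1/6, 6 w.p. 1/6, 7 w.p. 1/6, …
E[payout] = (1/24)·2 + (1/12)·3 + (1/8)·4 + (1/6)·5 + (1/6)·6 + (1/6)·7 + (1/8)·8 + (1/12)·9 + (1/24)·10 = 6

$6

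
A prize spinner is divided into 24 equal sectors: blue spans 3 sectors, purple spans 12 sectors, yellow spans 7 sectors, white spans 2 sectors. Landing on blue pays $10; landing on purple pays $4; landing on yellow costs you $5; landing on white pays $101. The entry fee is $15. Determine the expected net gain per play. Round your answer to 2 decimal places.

-$4.79

E[payout] = (3/24)·10 + (12/24)·4 + (7/24)·(-5) + (2/24)·101 = 245/24
Expected profit = 245/24 − 15 = -115/24 ≈ -$4.79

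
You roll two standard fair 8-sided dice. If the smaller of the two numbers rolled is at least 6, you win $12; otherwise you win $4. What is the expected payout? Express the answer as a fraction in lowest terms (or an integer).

41/8 dollars

E[payout] = (55/64)·4 + (9/64)·12 = 41/8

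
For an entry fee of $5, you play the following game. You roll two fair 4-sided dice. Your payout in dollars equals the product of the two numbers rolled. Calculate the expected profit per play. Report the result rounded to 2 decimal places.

$1.25

Distribution of the product of the two numbers rolled: 1 w.p. 1/16, 2 w.p. 1/8, 3 w.p. 1/8, 4 w.p. 3/16, 6 w.p. 1/8, 8 w.p. 1/8, …
E[payout] = (1/16)·1 + (1/8)·2 + (1/8)·3 + (3/16)·4 + (1/8)·6 + (1/8)·8 + (1/16)·9 + (1/8)·12 + (1/16)·16 = 25/4
Expected profit = 25/4 − 5 = 5/4 ≈ $1.25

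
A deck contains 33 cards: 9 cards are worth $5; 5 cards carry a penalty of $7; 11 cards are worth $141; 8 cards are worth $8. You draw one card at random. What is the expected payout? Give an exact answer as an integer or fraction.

1625/33 dollars

E[payout] = (9/33)·5 + (5/33)·(-7) + (11/33)·141 + (8/33)·8 = 1625/33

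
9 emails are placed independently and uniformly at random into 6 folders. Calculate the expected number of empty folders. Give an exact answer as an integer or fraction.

Let Xⱼ=1 if folder j is empty. P(Xⱼ=1) = ((6-1)/6)^9 = 1953125/10077696.
By linearity, E[#empty] = 6·1953125/10077696 = 1953125/1679616.

1953125/1679616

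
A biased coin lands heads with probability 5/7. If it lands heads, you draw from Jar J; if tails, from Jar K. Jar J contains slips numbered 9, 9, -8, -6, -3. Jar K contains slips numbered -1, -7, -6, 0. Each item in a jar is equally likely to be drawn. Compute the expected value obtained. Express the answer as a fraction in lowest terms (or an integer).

-6/7

E[X | Jar J] = (9 + 9 − 8 − 6 − 3)/5 = 1/5
E[X | Jar K] = (-1 − 7 − 6 + 0)/4 = -7/2
E[X] = (5/7)·1/5 + (2/7)·(-7/2) = -6/7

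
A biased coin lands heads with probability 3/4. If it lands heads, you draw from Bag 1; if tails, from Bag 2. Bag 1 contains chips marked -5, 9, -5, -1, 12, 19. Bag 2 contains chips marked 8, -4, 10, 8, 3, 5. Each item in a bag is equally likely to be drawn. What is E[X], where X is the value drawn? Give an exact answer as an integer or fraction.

39/8

E[X | Bag 1] = (-5 + 9 − 5 − 1 + 12 + 19)/6 = 29/6
E[X | Bag 2] = (8 − 4 + 10 + 8 + 3 + 5)/6 = 5
E[X] = (3/4)·29/6 + (1/4)·5 = 39/8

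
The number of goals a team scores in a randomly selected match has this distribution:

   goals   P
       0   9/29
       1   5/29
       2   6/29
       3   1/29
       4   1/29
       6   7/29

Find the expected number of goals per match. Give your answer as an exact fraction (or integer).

E[X] = (9/29)·0 + (5/29)·1 + (6/29)·2 + (1/29)·3 + (1/29)·4 + (7/29)·6
     = 66/29

66/29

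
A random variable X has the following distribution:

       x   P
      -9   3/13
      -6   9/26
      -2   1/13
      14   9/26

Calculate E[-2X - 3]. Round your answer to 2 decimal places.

E[-2x-3] = (3/13)·15 + (9/26)·9 + (1/13)·1 + (9/26)·(-31)
     = -53/13 ≈ -4.08

-4.08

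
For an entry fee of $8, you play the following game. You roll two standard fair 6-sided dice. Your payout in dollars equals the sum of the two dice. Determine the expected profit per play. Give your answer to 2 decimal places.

Distribution of the sum of the two dice: 2 w.p. 1/36, 3 w.p. 1/18, 4 w.p. 1/12, 5 w.p. 1/9, 6 w.p. 5/36, 7 w.p. 1/6, …
E[payout] = (1/36)·2 + (1/18)·3 + (1/12)·4 + (1/9)·5 + (5/36)·6 + (1/6)·7 + (5/36)·8 + (1/9)·9 + (1/12)·10 + (1/18)·11 + (1/36)·12 = 7
Expected profit = 7 − 8 = -1 ≈ -$1.00

-$1.00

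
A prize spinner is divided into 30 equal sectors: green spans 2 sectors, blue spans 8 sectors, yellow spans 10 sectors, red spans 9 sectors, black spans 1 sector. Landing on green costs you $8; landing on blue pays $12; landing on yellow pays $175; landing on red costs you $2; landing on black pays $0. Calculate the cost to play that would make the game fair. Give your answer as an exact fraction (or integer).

302/5 dollars

E[payout] = (2/30)·(-8) + (8/30)·12 + (10/30)·175 + (9/30)·(-2) + (1/30)·0 = 302/5
Fair fee = E[payout] = 302/5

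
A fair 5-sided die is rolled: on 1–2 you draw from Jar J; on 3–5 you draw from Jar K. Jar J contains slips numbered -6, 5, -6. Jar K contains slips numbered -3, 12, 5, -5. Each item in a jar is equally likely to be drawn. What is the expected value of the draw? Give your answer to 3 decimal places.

E[X | Jar J] = (-6 + 5 − 6)/3 = -7/3
E[X | Jar K] = (-3 + 12 + 5 − 5)/4 = 9/4
E[X] = (2/5)·(-7/3) + (3/5)·9/4 = 5/12 ≈ 0.417

0.417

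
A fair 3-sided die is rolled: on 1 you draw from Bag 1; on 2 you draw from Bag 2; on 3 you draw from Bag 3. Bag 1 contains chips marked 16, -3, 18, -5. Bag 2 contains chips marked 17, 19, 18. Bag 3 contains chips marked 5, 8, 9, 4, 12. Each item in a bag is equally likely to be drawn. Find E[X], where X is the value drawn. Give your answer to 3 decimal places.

10.700

E[X | Bag 1] = (16 − 3 + 18 − 5)/4 = 13/2
E[X | Bag 2] = (17 + 19 + 18)/3 = 18
E[X | Bag 3] = (5 + 8 + 9 + 4 + 12)/5 = 38/5
E[X] = (1/3)·13/2 + (1/3)·18 + (1/3)·38/5 = 107/10 ≈ 10.700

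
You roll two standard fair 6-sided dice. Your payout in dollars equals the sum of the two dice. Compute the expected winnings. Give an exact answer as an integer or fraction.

$7

Distribution of the sum of the two dice: 2 w.p. 1/36, 3 w.p. 1/18, 4 w.p. 1/12, 5 w.p. 1/9, 6 w.p. 5/36, 7 w.p. 1/6, …
E[payout] = (1/36)·2 + (1/18)·3 + (1/12)·4 + (1/9)·5 + (5/36)·6 + (1/6)·7 + (5/36)·8 + (1/9)·9 + (1/12)·10 + (1/18)·11 + (1/36)·12 = 7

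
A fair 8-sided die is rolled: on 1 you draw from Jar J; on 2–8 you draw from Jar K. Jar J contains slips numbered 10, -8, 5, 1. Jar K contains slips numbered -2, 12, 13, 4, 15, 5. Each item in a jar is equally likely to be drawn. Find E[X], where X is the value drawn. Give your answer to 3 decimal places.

7.104

E[X | Jar J] = (10 − 8 + 5 + 1)/4 = 2
E[X | Jar K] = (-2 + 12 + 13 + 4 + 15 + 5)/6 = 47/6
E[X] = (1/8)·2 + (7/8)·47/6 = 341/48 ≈ 7.104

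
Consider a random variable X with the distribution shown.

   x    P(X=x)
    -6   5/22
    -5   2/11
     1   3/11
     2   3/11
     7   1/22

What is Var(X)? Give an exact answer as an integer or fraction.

7273/484

E[X] = (5/22)·(-6) + (2/11)·(-5) + (3/11)·1 + (3/11)·2 + (1/22)·7 = -25/22
E[X²] = (5/22)·36 + (2/11)·25 + (3/11)·1 + (3/11)·4 + (1/22)·49 = 359/22
Var(X) = 359/22 − (-25/22)² = 7273/484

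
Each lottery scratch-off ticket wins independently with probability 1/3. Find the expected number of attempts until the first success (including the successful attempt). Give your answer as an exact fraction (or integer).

3

For a geometric distribution, E[trials] = 1/p = 1/(1/3) = 3.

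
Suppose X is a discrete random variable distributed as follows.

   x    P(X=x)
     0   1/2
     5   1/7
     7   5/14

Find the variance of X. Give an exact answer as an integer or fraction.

E[X] = (1/2)·0 + (1/7)·5 + (5/14)·7 = 45/14
E[X²] = (1/2)·0 + (1/7)·25 + (5/14)·49 = 295/14
Var(X) = 295/14 − (45/14)² = 2105/196

2105/196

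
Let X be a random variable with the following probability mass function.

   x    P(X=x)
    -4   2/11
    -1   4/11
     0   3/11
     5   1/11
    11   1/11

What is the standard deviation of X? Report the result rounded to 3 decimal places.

4.051

E[X] = 4/11, E[X²] = 182/11
Var(X) = E[X²] − (E[X])² = 182/11 − 16/121 = 1986/121
SD(X) = √(1986/121) ≈ 4.051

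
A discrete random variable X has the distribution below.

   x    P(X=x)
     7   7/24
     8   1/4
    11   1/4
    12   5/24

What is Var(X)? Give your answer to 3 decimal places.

E[X] = (7/24)·7 + (1/4)·8 + (1/4)·11 + (5/24)·12 = 223/24
E[X²] = (7/24)·49 + (1/4)·64 + (1/4)·121 + (5/24)·144 = 2173/24
Var(X) = 2173/24 − (223/24)² = 2423/576 ≈ 4.207

4.207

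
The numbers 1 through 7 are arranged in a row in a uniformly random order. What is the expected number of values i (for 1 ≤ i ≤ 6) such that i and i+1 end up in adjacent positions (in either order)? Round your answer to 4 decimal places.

1.7143

For each i ∈ {1,…,6}, let Xᵢ = 1 if i and i+1 are adjacent. P(Xᵢ=1) = 2·(7−1)!/7! = 2/7.
By linearity, E[ΣXᵢ] = (6)·(2/7) = 12/7.
≈ 1.7143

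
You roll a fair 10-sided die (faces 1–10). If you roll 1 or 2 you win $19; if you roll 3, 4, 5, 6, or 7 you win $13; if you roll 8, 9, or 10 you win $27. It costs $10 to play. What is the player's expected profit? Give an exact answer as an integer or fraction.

E[payout] = (1/2)·13 + (1/5)·19 + (3/10)·27 = 92/5
Expected profit = 92/5 − 10 = 42/5

42/5 dollars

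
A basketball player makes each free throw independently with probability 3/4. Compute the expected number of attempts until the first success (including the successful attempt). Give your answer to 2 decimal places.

For a geometric distribution, E[trials] = 1/p = 1/(3/4) = 4/3.
≈ 1.33

1.33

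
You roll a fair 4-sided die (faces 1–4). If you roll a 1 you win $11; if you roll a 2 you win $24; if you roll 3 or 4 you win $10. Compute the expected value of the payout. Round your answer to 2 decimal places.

$13.75

E[payout] = (1/2)·10 + (1/4)·11 + (1/4)·24 = 55/4
≈ $13.75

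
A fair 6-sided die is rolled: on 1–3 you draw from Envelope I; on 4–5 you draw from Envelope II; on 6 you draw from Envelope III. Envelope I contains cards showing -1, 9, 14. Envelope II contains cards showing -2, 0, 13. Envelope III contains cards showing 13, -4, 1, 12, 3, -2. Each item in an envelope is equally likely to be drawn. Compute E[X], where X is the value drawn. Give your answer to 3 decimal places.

E[X | Envelope I] = (-1 + 9 + 14)/3 = 22/3
E[X | Envelope II] = (-2 + 0 + 13)/3 = 11/3
E[X | Envelope III] = (13 − 4 + 1 + 12 + 3 − 2)/6 = 23/6
E[X] = (1/2)·22/3 + (1/3)·11/3 + (1/6)·23/6 = 199/36 ≈ 5.528

5.528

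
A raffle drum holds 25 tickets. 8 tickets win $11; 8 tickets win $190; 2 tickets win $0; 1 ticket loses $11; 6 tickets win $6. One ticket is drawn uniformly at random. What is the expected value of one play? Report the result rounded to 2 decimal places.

E[payout] = (8/25)·11 + (8/25)·190 + (2/25)·0 + (1/25)·(-11) + (6/25)·6 = 1633/25
≈ $65.32

$65.32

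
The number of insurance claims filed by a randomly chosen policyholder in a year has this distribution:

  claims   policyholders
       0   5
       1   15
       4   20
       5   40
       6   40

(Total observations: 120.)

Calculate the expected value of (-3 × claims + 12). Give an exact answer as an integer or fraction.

-11/8

Total = 120, so P(claims=0) = 5/120, etc.
E[-3x+12] = (1/24)·12 + (1/8)·9 + (1/6)·0 + (1/3)·(-3) + (1/3)·(-6)
     = -11/8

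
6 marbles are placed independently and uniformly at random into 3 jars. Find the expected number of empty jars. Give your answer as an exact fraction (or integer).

Let Xⱼ=1 if jar j is empty. P(Xⱼ=1) = ((3-1)/3)^6 = 64/729.
By linearity, E[#empty] = 3·64/729 = 64/243.

64/243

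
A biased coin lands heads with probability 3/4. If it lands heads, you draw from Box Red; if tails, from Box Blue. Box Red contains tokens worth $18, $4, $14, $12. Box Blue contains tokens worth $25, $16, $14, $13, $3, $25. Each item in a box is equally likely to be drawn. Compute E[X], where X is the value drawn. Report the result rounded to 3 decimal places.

$13.000

E[X | Box Red] = (18 + 4 + 14 + 12)/4 = 12
E[X | Box Blue] = (25 + 16 + 14 + 13 + 3 + 25)/6 = 16
E[X] = (3/4)·12 + (1/4)·16 = 13 ≈ 13.000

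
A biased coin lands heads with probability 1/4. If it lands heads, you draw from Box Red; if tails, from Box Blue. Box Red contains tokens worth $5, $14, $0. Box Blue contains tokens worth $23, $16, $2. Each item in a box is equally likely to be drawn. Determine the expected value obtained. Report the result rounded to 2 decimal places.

$11.83

E[X | Box Red] = (5 + 14 + 0)/3 = 19/3
E[X | Box Blue] = (23 + 16 + 2)/3 = 41/3
E[X] = (1/4)·19/3 + (3/4)·41/3 = 71/6 ≈ 11.83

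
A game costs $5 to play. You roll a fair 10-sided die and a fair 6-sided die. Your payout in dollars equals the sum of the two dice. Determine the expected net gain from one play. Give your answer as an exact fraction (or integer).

$4

Distribution of the sum of the two dice: 2 w.p. 1/60, 3 w.p. 1/30, 4 w.p. 1/20, 5 w.p. 1/15, 6 w.p. 1/12, 7 w.p. 1/10, …
E[payout] = (1/60)·2 + (1/30)·3 + (1/20)·4 + (1/15)·5 + (1/12)·6 + (1/10)·7 + (1/10)·8 + (1/10)·9 + (1/10)·10 + (1/10)·11 + (1/12)·12 + (1/15)·13 + (1/20)·14 + (1/30)·15 + (1/60)·16 = 9
Expected profit = 9 − 5 = 4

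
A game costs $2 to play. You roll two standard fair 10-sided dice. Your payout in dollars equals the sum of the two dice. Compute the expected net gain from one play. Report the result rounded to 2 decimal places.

Distribution of the sum of the two dice: 2 w.p. 1/100, 3 w.p. 1/50, 4 w.p. 3/100, 5 w.p. 1/25, 6 w.p. 1/20, 7 w.p. 3/50, …
E[payout] = (1/100)·2 + (1/50)·3 + (3/100)·4 + (1/25)·5 + (1/20)·6 + (3/50)·7 + (7/100)·8 + (2/25)·9 + (9/100)·10 + (1/10)·11 + (9/100)·12 + (2/25)·13 + (7/100)·14 + (3/50)·15 + (1/20)·16 + (1/25)·17 + (3/100)·18 + (1/50)·19 + (1/100)·20 = 11
Expected profit = 11 − 2 = 9 ≈ $9.00

$9.00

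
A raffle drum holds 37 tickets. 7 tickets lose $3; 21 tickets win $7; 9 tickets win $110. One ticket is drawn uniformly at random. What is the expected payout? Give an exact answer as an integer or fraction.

1116/37 dollars

E[payout] = (7/37)·(-3) + (21/37)·7 + (9/37)·110 = 1116/37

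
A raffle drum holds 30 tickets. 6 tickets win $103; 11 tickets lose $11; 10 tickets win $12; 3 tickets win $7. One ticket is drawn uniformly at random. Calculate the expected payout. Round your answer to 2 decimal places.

$21.27

E[payout] = (6/30)·103 + (11/30)·(-11) + (10/30)·12 + (3/30)·7 = 319/15
≈ $21.27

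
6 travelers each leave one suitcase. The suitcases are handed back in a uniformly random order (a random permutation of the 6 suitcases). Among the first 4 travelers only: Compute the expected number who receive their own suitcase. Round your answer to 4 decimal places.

0.6667

Let Xᵢ = 1 if person i gets their own suitcase. For each i, P(Xᵢ=1) = 1/6.
By linearity of expectation, E[X₁+…+X_4] = 4·(1/6) = 2/3.
≈ 0.6667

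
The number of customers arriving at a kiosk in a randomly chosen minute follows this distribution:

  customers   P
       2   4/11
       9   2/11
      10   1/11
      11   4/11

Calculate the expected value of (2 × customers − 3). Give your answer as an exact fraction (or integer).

E[2x-3] = (4/11)·1 + (2/11)·15 + (1/11)·17 + (4/11)·19
     = 127/11

127/11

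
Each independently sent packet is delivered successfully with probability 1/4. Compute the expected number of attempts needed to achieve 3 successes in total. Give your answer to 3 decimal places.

12.000

By linearity (sum of 3 independent geometric waits), E[trials] = 3/p = 3/(1/4) = 12.
≈ 12.000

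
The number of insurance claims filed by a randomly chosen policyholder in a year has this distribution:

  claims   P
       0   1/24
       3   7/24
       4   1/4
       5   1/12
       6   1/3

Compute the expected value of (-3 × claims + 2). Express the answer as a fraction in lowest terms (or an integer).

E[-3x+2] = (1/24)·2 + (7/24)·(-7) + (1/4)·(-10) + (1/12)·(-13) + (1/3)·(-16)
     = -87/8

-87/8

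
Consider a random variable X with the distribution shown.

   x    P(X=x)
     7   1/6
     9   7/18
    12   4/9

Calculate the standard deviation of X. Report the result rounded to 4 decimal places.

1.9149

E[X] = 10, E[X²] = 311/3
Var(X) = E[X²] − (E[X])² = 311/3 − 100 = 11/3
SD(X) = √(11/3) ≈ 1.9149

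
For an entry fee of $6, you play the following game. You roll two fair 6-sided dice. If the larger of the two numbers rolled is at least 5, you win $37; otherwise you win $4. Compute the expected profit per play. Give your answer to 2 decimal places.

E[payout] = (4/9)·4 + (5/9)·37 = 67/3
Expected profit = 67/3 − 6 = 49/3 ≈ $16.33

$16.33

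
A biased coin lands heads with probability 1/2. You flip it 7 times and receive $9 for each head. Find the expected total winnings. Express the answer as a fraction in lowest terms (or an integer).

E[#heads] = 7·1/2 = 7/2 (linearity over flips).
E[winnings] = 9·7/2 = 63/2.

63/2 dollars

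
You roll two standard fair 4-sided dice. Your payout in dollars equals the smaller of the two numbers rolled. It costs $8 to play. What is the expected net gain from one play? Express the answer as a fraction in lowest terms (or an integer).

-49/8 dollars

Distribution of the smaller of the two numbers rolled: 1 w.p. 7/16, 2 w.p. 5/16, 3 w.p. 3/16, 4 w.p. 1/16
E[payout] = (7/16)·1 + (5/16)·2 + (3/16)·3 + (1/16)·4 = 15/8
Expected profit = 15/8 − 8 = -49/8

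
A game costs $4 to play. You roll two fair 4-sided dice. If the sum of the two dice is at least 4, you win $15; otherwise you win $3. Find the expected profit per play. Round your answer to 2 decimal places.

E[payout] = (3/16)·3 + (13/16)·15 = 51/4
Expected profit = 51/4 − 4 = 35/4 ≈ $8.75

$8.75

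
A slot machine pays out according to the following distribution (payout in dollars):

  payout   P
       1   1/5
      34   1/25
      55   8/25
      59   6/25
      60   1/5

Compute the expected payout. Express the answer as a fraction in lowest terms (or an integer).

E[X] = (1/5)·1 + (1/25)·34 + (8/25)·55 + (6/25)·59 + (1/5)·60
     = 1133/25

1133/25 dollars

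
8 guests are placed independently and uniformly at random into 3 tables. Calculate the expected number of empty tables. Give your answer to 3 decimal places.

Let Xⱼ=1 if table j is empty. P(Xⱼ=1) = ((3-1)/3)^8 = 256/6561.
By linearity, E[#empty] = 3·256/6561 = 256/2187.
≈ 0.117

0.117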